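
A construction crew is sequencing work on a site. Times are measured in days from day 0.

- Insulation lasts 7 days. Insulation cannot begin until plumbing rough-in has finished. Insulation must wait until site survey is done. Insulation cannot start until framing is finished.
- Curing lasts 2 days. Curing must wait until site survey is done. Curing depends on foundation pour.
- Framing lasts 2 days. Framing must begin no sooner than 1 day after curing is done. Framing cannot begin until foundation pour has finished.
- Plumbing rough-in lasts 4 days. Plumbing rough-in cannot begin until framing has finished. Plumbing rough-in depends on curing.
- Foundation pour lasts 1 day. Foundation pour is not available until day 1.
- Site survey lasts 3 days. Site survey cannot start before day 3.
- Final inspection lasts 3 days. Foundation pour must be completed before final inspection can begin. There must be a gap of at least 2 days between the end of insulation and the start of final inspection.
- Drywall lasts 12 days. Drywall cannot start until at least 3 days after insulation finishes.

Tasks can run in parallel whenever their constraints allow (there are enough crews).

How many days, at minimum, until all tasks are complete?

Foundation pour waits on its own release at day 1, so it starts at day 1 and finishes at 1 + 1 = day 2.
Site survey waits on its own release at day 3, so it starts at day 3 and finishes at 3 + 3 = day 6.
Curing has to wait for site survey (finishes day 6); foundation pour (finishes day 2). The latest of these is day 6, so curing runs day 6 to 6 + 2 = day 8.
Framing needs all of curing (finishes day 8, plus 1-day gap → day 9); foundation pour (finishes day 2). That puts its earliest start at day 9; it finishes at 9 + 2 = day 11.
For plumbing rough-in: framing (finishes day 11); curing (finishes day 8). Taking the maximum gives a start of day 11, and it finishes at 11 + 4 = day 15.
Insulation needs all of plumbing rough-in (finishes day 15); site survey (finishes day 6); framing (finishes day 11). That puts its earliest start at day 15; it finishes at 15 + 7 = day 22.
Final inspection cannot start until foundation pour (finishes day 2); insulation (finishes day 22, plus 2-day gap → day 24). The controlling bound is day 24, so final inspection finishes at 24 + 3 = day 27.
Drywall waits on insulation (finishes day 22, plus 3-day gap → day 25), so it starts at day 25 and finishes at 25 + 12 = day 37.
All tasks are finished once the last one completes. Finish times: Site survey at 6, Foundation pour at 2, Curing at 8, Framing at 11, Plumbing rough-in at 15, Insulation at 22, Drywall at 37, Final inspection at 27. The latest is day 37.

37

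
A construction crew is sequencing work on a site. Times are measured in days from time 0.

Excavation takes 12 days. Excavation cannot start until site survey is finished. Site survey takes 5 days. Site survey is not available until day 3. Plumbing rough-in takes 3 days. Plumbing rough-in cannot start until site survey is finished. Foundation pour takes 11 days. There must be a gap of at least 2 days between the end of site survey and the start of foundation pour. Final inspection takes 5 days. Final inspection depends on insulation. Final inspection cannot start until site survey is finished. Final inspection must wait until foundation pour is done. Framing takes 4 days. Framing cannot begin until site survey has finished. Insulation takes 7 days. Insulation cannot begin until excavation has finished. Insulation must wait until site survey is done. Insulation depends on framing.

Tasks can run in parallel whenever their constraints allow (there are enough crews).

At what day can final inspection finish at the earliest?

32

Site survey waits on its own release at day 3, so it starts at day 3 and finishes at 3 + 5 = day 8.
After site survey (finishes day 8), framing can start at day 8 and finishes at day 12.
After site survey (finishes day 8, plus 2-day gap → day 10), foundation pour can start at day 10 and finishes at day 21.
Excavation cannot begin until site survey (finishes day 8). It runs from day 8 to 8 + 12 = day 20.
For insulation: excavation (finishes day 20); site survey (finishes day 8); framing (finishes day 12). Taking the maximum gives a start of day 20, and it finishes at 20 + 7 = day 27.
For final inspection: insulation (finishes day 27); site survey (finishes day 8); foundation pour (finishes day 21). Taking the maximum gives a start of day 27, and it finishes at 27 + 5 = day 32.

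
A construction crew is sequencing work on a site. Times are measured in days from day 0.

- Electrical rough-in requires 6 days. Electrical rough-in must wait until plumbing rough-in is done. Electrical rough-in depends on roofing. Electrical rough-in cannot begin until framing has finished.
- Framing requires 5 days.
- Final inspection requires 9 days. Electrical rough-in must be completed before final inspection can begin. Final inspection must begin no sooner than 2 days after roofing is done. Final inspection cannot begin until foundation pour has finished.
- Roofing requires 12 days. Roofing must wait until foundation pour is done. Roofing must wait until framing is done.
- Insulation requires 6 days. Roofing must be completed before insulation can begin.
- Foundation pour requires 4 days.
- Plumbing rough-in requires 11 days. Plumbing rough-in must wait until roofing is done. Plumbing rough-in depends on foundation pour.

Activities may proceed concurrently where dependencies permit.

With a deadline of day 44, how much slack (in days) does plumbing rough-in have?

1

Nothing blocks framing, so it runs from day 0 to day 5.
Foundation pour can start immediately at day 0; it finishes at day 4.
Roofing cannot start until foundation pour (finishes day 4); framing (finishes day 5). The controlling bound is day 5, so roofing finishes at 5 + 12 = day 17.
Plumbing rough-in has to wait for roofing (finishes day 17); foundation pour (finishes day 4). The latest of these is day 17, so plumbing rough-in runs day 17 to 17 + 11 = day 28.

Working backward from the deadline:
To finish by day 44, final inspection (duration 9) must start no later than day 35.
Electrical rough-in must finish before final inspection (must start by day 35). With a 6-day duration, electrical rough-in must start by 35 − 6 = day 29.
Plumbing rough-in has to be done before electrical rough-in (must start by day 29). That means finishing by day 29, i.e. starting by 29 − 11 = day 18.
So plumbing rough-in can start as early as day 17 and as late as day 18, giving 18 − 17 = 1 day of slack.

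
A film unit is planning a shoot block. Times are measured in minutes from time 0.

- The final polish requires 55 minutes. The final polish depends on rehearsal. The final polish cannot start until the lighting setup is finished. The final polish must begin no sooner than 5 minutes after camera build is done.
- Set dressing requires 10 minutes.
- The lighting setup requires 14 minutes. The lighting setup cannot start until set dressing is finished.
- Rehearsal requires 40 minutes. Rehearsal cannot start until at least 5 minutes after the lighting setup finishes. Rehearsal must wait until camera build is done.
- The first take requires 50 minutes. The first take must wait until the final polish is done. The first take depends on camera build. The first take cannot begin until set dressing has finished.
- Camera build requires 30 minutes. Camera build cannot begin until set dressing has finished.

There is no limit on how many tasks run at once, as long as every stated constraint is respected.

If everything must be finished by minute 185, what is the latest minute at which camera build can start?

10

The first take has no dependents, so it just needs to finish by minute 185. Starting by 185 − 50 = minute 135 achieves that.
The final polish must finish before the first take (must start by minute 135). With a 55-minute duration, the final polish must start by 135 − 55 = minute 80.
Rehearsal feeds into the final polish (must start by minute 80); so rehearsal must finish by minute 80 and therefore start by minute 40.
For camera build: rehearsal (must start by minute 40); the final polish (must start by minute 80, minus 5-minute gap → minute 75); the first take (must start by minute 135). The most restrictive is minute 40; with a 30-minute duration, camera build must start by minute 10.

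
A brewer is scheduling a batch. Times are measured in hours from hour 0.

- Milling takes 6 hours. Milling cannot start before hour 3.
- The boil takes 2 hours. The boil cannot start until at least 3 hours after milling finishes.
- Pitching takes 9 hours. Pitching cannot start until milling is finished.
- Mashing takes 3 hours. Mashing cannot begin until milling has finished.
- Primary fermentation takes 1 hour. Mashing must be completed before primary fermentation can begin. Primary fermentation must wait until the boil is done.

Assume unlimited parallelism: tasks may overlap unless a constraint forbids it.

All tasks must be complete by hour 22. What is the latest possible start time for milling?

Primary fermentation must finish by hour 22; it takes 1 hour, so it must start by 22 − 1 = hour 21.
Mashing has to be done before primary fermentation (must start by hour 21). That means finishing by hour 21, i.e. starting by 21 − 3 = hour 18.
The boil has to be done before primary fermentation (must start by hour 21). That means finishing by hour 21, i.e. starting by 21 − 2 = hour 19.
Pitching has no dependents, so it just needs to finish by hour 22. Starting by 22 − 9 = hour 13 achieves that.
Milling has several dependents: mashing (must start by hour 18); the boil (must start by hour 19, minus 3-hour gap → hour 16); pitching (must start by hour 13). The earliest of those limits is hour 13, so milling must start by 13 − 6 = hour 7.

7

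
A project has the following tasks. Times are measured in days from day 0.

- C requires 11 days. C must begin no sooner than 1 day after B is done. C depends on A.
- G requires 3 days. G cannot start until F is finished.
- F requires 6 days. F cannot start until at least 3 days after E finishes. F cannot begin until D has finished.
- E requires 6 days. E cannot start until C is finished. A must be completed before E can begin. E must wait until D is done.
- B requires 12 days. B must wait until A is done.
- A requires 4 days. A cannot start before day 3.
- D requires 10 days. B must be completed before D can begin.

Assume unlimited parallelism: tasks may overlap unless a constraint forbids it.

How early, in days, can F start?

40

A waits on its own release at day 3, so it starts at day 3 and finishes at 3 + 4 = day 7.
B waits on A (finishes day 7), so it starts at day 7 and finishes at 7 + 12 = day 19.
D cannot begin until B (finishes day 19). It runs from day 19 to 19 + 10 = day 29.
For C: B (finishes day 19, plus 1-day gap → day 20); A (finishes day 7). Taking the maximum gives a start of day 20, and it finishes at 20 + 11 = day 31.
E needs all of C (finishes day 31); A (finishes day 7); D (finishes day 29). That puts its earliest start at day 31; it finishes at 31 + 6 = day 37.
F waits on E (finishes day 37, plus 3-day gap → day 40); D (finishes day 29). The latest of these is day 40, which is the earliest F can start.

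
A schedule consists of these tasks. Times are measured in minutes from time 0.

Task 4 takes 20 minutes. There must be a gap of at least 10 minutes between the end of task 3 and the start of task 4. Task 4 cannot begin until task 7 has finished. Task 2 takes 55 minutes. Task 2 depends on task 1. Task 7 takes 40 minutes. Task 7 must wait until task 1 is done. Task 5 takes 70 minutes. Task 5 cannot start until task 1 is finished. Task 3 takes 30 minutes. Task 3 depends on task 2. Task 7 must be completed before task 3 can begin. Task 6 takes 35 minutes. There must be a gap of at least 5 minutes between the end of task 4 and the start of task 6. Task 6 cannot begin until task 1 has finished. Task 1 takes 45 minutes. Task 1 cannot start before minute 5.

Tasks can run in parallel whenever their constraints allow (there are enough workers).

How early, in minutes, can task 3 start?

105

Task 1 waits on its own release at minute 5, so it starts at minute 5 and finishes at 5 + 45 = minute 50.
Task 7 cannot begin until task 1 (finishes minute 50). It runs from minute 50 to 50 + 40 = minute 90.
Task 2 cannot begin until task 1 (finishes minute 50). It runs from minute 50 to 50 + 55 = minute 105.
Task 3 waits on task 2 (finishes minute 105); task 7 (finishes minute 90). The latest of these is minute 105, which is the earliest task 3 can start.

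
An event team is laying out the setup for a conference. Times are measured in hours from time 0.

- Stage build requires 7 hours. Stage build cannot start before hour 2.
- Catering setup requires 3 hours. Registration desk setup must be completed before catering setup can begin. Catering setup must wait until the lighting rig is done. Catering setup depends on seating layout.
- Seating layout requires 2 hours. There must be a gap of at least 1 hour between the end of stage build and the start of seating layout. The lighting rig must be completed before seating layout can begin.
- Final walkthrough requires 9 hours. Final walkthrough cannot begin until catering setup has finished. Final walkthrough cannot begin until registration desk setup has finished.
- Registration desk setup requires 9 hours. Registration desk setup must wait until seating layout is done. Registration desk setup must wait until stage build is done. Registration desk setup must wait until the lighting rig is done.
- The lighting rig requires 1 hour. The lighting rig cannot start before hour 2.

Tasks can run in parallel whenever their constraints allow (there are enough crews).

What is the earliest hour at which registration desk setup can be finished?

21

After its own release at hour 2, the lighting rig can start at hour 2 and finishes at hour 3.
Stage build cannot begin until its own release at hour 2. It runs from hour 2 to 2 + 7 = hour 9.
Seating layout cannot start until stage build (finishes hour 9, plus 1-hour gap → hour 10); the lighting rig (finishes hour 3). The controlling bound is hour 10, so seating layout finishes at 10 + 2 = hour 12.
Registration desk setup cannot start until seating layout (finishes hour 12); stage build (finishes hour 9); the lighting rig (finishes hour 3). The controlling bound is hour 12, so registration desk setup finishes at 12 + 9 = hour 21.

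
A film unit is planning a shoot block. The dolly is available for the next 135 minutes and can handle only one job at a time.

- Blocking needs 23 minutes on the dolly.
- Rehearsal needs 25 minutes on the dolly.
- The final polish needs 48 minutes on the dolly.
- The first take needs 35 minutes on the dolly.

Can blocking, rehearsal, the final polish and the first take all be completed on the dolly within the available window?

Running back to back, the jobs need 23 + 25 + 48 + 35 = 131 minutes on the dolly.
Since 131 ≤ 135, they fit within the window.

Yes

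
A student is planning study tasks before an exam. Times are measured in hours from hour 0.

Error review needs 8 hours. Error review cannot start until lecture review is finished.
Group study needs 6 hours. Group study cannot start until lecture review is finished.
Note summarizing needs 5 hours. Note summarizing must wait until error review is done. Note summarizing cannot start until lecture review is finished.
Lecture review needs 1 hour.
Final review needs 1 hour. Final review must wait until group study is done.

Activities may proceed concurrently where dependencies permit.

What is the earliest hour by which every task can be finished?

14

Lecture review has no prerequisites, so it starts at hour 0 and finishes at hour 1.
Group study waits on lecture review (finishes hour 1), so it starts at hour 1 and finishes at 1 + 6 = hour 7.
After group study (finishes hour 7), final review can start at hour 7 and finishes at hour 8.
Error review cannot begin until lecture review (finishes hour 1). It runs from hour 1 to 1 + 8 = hour 9.
Note summarizing needs all of error review (finishes hour 9); lecture review (finishes hour 1). That puts its earliest start at hour 9; it finishes at 9 + 5 = hour 14.
All tasks are finished once the last one completes. Finish times: Lecture review at 1, Error review at 9, Group study at 7, Note summarizing at 14, Final review at 8. The latest is hour 14.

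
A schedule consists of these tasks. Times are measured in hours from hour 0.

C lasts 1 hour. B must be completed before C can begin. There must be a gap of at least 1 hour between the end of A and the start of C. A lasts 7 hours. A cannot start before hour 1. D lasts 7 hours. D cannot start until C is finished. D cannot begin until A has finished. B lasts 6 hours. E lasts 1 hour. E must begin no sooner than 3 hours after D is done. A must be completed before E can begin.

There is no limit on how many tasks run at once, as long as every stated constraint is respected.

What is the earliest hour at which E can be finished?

B can start immediately at hour 0; it finishes at hour 6.
After its own release at hour 1, A can start at hour 1 and finishes at hour 8.
C cannot start until B (finishes hour 6); A (finishes hour 8, plus 1-hour gap → hour 9). The controlling bound is hour 9, so C finishes at 9 + 1 = hour 10.
D needs all of C (finishes hour 10); A (finishes hour 8). That puts its earliest start at hour 10; it finishes at 10 + 7 = hour 17.
E cannot start until D (finishes hour 17, plus 3-hour gap → hour 20); A (finishes hour 8). The controlling bound is hour 20, so E finishes at 20 + 1 = hour 21.

21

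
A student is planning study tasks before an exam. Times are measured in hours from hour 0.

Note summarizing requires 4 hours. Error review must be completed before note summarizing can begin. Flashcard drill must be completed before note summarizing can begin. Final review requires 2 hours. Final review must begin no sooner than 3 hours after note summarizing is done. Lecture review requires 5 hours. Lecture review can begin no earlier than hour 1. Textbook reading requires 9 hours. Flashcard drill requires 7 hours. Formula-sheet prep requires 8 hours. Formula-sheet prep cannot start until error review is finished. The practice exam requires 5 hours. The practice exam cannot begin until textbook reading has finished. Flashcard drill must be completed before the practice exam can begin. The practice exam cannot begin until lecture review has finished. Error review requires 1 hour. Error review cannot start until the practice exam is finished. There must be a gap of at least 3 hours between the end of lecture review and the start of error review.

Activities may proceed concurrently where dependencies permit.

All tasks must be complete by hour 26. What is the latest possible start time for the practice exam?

11

Final review has no dependents, so it just needs to finish by hour 26. Starting by 26 − 2 = hour 24 achieves that.
Note summarizing must finish before final review (must start by hour 24, minus 3-hour gap → hour 21). With a 4-hour duration, note summarizing must start by 21 − 4 = hour 17.
To finish by hour 26, formula-sheet prep (duration 8) must start no later than hour 18.
For error review: note summarizing (must start by hour 17); formula-sheet prep (must start by hour 18). The most restrictive is hour 17; with a 1-hour duration, error review must start by hour 16.
Since error review (must start by hour 16) depends on it, the practice exam must finish by hour 16. Backing off its 5-hour duration gives a latest start of hour 11.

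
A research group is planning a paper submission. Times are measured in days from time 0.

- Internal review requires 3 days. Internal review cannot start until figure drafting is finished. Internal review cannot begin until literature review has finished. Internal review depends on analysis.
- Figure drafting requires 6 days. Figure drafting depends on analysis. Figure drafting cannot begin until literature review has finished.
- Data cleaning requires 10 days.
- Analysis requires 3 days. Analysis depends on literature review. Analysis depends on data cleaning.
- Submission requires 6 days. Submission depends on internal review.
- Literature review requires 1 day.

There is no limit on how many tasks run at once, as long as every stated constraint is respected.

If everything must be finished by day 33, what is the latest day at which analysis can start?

Submission has no dependents, so it just needs to finish by day 33. Starting by 33 − 6 = day 27 achieves that.
Internal review has to be done before submission (must start by day 27). That means finishing by day 27, i.e. starting by 27 − 3 = day 24.
Figure drafting feeds into internal review (must start by day 24); so figure drafting must finish by day 24 and therefore start by day 18.
Analysis feeds figure drafting (must start by day 18); internal review (must start by day 24). Taking the minimum, analysis must finish by day 18 and start by 18 − 3 = day 15.

15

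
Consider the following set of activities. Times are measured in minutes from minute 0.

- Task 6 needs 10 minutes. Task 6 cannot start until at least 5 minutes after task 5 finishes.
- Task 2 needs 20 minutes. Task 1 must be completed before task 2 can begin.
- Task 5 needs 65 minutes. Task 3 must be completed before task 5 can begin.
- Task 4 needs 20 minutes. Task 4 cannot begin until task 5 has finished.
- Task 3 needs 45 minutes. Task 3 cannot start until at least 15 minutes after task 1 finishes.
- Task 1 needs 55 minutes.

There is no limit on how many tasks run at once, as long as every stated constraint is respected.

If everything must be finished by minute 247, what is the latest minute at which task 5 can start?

162

Task 4 has no dependents, so it just needs to finish by minute 247. Starting by 247 − 20 = minute 227 achieves that.
Task 6 has no dependents, so it just needs to finish by minute 247. Starting by 247 − 10 = minute 237 achieves that.
For task 5: task 4 (must start by minute 227); task 6 (must start by minute 237, minus 5-minute gap → minute 232). The most restrictive is minute 227; with a 65-minute duration, task 5 must start by minute 162.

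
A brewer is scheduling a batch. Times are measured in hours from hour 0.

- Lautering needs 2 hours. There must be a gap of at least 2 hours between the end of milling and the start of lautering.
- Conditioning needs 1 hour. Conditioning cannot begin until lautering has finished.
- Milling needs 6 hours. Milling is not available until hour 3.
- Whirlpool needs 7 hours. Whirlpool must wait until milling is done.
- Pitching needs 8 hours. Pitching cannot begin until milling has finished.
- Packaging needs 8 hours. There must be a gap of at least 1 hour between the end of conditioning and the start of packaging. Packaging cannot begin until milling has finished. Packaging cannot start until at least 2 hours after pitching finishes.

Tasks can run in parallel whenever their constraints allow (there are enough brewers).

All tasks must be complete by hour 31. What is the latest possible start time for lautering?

Nothing follows packaging; the deadline of hour 31 is its only limit. It must start by 31 − 8 = hour 23.
Conditioning has to be done before packaging (must start by hour 23, minus 1-hour gap → hour 22). That means finishing by hour 22, i.e. starting by 22 − 1 = hour 21.
Lautering must finish before conditioning (must start by hour 21). With a 2-hour duration, lautering must start by 21 − 2 = hour 19.

19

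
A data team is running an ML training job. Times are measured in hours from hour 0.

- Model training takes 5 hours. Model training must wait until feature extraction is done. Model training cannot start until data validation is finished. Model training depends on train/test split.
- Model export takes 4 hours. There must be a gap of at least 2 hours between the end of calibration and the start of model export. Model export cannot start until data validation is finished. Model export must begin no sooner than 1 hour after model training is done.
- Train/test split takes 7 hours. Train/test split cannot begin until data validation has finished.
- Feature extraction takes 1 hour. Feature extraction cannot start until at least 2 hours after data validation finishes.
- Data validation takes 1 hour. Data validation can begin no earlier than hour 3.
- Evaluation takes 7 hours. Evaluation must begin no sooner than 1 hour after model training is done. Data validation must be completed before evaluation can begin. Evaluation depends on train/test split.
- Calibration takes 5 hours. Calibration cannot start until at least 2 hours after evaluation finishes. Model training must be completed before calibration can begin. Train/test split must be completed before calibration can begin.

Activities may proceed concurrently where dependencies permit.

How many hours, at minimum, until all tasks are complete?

37

After its own release at hour 3, data validation can start at hour 3 and finishes at hour 4.
Train/test split waits on data validation (finishes hour 4), so it starts at hour 4 and finishes at 4 + 7 = hour 11.
Feature extraction cannot begin until data validation (finishes hour 4, plus 2-hour gap → hour 6). It runs from hour 6 to 6 + 1 = hour 7.
For model training: feature extraction (finishes hour 7); data validation (finishes hour 4); train/test split (finishes hour 11). Taking the maximum gives a start of hour 11, and it finishes at 11 + 5 = hour 16.
For evaluation: model training (finishes hour 16, plus 1-hour gap → hour 17); data validation (finishes hour 4); train/test split (finishes hour 11). Taking the maximum gives a start of hour 17, and it finishes at 17 + 7 = hour 24.
Calibration cannot start until evaluation (finishes hour 24, plus 2-hour gap → hour 26); model training (finishes hour 16); train/test split (finishes hour 11). The controlling bound is hour 26, so calibration finishes at 26 + 5 = hour 31.
For model export: calibration (finishes hour 31, plus 2-hour gap → hour 33); data validation (finishes hour 4); model training (finishes hour 16, plus 1-hour gap → hour 17). Taking the maximum gives a start of hour 33, and it finishes at 33 + 4 = hour 37.
All tasks are finished once the last one completes. Finish times: Data validation at 4, Feature extraction at 7, Train/test split at 11, Model training at 16, Evaluation at 24, Calibration at 31, Model export at 37. The latest is hour 37.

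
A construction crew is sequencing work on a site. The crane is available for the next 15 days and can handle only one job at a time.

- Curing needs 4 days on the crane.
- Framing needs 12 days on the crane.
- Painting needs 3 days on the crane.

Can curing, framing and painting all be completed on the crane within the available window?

Running back to back, the jobs need 4 + 12 + 3 = 19 days on the crane.
Since 19 > 15, they cannot all fit.

No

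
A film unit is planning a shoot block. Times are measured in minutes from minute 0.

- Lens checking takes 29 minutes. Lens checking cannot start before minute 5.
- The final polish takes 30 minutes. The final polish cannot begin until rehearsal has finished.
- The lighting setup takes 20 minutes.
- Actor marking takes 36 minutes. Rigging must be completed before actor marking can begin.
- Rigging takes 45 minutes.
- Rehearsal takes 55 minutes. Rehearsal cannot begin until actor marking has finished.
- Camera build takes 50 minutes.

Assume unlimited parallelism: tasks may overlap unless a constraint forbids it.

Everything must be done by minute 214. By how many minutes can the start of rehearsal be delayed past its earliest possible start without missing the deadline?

Rigging can start immediately at minute 0; it finishes at minute 45.
Actor marking cannot begin until rigging (finishes minute 45). It runs from minute 45 to 45 + 36 = minute 81.
After actor marking (finishes minute 81), rehearsal can start at minute 81 and finishes at minute 136.

Working backward from the deadline:
The final polish must finish by minute 214; it takes 30 minutes, so it must start by 214 − 30 = minute 184.
Since the final polish (must start by minute 184) depends on it, rehearsal must finish by minute 184. Backing off its 55-minute duration gives a latest start of minute 129.
So rehearsal can start as early as minute 81 and as late as minute 129, giving 129 − 81 = 48 minutes of slack.

48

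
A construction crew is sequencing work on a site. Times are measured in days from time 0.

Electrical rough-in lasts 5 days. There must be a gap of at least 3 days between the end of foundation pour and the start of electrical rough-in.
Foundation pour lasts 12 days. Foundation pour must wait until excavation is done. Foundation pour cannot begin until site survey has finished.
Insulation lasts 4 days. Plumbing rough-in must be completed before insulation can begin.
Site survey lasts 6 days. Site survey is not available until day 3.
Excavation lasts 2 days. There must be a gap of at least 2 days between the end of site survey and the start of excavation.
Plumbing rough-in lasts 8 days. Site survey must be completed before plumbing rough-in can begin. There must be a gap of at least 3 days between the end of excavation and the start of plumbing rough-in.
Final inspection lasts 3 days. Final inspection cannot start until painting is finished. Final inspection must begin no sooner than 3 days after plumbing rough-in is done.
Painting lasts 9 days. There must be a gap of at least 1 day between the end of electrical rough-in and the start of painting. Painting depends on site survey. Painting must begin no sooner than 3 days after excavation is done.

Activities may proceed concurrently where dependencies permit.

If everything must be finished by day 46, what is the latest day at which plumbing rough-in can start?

To finish by day 46, final inspection (duration 3) must start no later than day 43.
Insulation has no dependents, so it just needs to finish by day 46. Starting by 46 − 4 = day 42 achieves that.
Plumbing rough-in feeds insulation (must start by day 42); final inspection (must start by day 43, minus 3-day gap → day 40). Taking the minimum, plumbing rough-in must finish by day 40 and start by 40 − 8 = day 32.

32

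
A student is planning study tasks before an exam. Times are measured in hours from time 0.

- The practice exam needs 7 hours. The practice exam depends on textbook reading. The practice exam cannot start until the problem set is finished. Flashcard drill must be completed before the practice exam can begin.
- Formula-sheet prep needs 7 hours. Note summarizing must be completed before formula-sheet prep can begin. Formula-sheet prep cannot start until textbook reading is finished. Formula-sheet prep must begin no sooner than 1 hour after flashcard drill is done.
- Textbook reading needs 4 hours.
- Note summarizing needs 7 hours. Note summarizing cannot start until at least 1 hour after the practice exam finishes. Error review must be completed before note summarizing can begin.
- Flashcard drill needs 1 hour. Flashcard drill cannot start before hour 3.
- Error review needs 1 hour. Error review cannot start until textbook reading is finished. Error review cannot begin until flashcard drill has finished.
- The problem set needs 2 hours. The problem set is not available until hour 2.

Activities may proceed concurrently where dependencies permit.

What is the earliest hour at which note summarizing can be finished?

19

After its own release at hour 3, flashcard drill can start at hour 3 and finishes at hour 4.
The problem set cannot begin until its own release at hour 2. It runs from hour 2 to 2 + 2 = hour 4.
Nothing blocks textbook reading, so it runs from hour 0 to hour 4.
For error review: textbook reading (finishes hour 4); flashcard drill (finishes hour 4). Taking the maximum gives a start of hour 4, and it finishes at 4 + 1 = hour 5.
The practice exam needs all of textbook reading (finishes hour 4); the problem set (finishes hour 4); flashcard drill (finishes hour 4). That puts its earliest start at hour 4; it finishes at 4 + 7 = hour 11.
Note summarizing has to wait for the practice exam (finishes hour 11, plus 1-hour gap → hour 12); error review (finishes hour 5). The latest of these is hour 12, so note summarizing runs hour 12 to 12 + 7 = hour 19.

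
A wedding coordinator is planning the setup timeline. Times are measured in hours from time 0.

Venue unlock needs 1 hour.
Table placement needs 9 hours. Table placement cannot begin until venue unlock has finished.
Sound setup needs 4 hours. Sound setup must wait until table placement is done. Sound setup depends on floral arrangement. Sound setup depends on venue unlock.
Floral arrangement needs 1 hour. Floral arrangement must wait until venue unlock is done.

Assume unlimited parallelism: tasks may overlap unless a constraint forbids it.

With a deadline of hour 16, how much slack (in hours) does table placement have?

2

Nothing blocks venue unlock, so it runs from hour 0 to hour 1.
After venue unlock (finishes hour 1), table placement can start at hour 1 and finishes at hour 10.

Working backward from the deadline:
To finish by hour 16, sound setup (duration 4) must start no later than hour 12.
Since sound setup (must start by hour 12) depends on it, table placement must finish by hour 12. Backing off its 9-hour duration gives a latest start of hour 3.
So table placement can start as early as hour 1 and as late as hour 3, giving 3 − 1 = 2 hours of slack.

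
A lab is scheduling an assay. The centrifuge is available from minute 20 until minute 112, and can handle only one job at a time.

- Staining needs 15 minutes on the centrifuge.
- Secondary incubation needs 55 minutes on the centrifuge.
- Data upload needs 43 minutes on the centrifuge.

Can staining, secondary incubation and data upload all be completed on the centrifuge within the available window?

The centrifuge window is 112 − 20 = 92 minutes.
Running back to back, the jobs need 15 + 55 + 43 = 113 minutes on the centrifuge.
Since 113 > 92, they cannot all fit.

No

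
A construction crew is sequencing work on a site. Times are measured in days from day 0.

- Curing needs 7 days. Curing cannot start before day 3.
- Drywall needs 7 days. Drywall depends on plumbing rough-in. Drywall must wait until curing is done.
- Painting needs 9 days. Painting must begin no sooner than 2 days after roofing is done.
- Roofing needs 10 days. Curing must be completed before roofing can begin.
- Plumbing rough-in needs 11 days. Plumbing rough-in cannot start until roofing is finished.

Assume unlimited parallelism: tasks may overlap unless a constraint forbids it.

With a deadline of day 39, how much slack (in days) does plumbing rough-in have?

1

After its own release at day 3, curing can start at day 3 and finishes at day 10.
Roofing waits on curing (finishes day 10), so it starts at day 10 and finishes at 10 + 10 = day 20.
Plumbing rough-in waits on roofing (finishes day 20), so it starts at day 20 and finishes at 20 + 11 = day 31.

Working backward from the deadline:
Drywall must finish by day 39; it takes 7 days, so it must start by 39 − 7 = day 32.
Plumbing rough-in must finish before drywall (must start by day 32). With an 11-day duration, plumbing rough-in must start by 32 − 11 = day 21.
So plumbing rough-in can start as early as day 20 and as late as day 21, giving 21 − 20 = 1 day of slack.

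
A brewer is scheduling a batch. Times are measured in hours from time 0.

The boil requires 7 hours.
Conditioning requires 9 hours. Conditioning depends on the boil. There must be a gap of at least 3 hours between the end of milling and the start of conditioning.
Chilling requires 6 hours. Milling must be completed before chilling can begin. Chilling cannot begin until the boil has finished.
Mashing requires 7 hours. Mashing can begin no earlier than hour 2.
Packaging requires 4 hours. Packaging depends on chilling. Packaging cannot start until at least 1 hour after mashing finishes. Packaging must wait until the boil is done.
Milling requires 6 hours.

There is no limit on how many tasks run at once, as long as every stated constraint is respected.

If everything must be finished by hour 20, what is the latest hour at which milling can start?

Nothing follows packaging; the deadline of hour 20 is its only limit. It must start by 20 − 4 = hour 16.
Chilling must finish before packaging (must start by hour 16). With a 6-hour duration, chilling must start by 16 − 6 = hour 10.
Conditioning has no dependents, so it just needs to finish by hour 20. Starting by 20 − 9 = hour 11 achieves that.
Milling has several dependents: chilling (must start by hour 10); conditioning (must start by hour 11, minus 3-hour gap → hour 8). The earliest of those limits is hour 8, so milling must start by 8 − 6 = hour 2.

2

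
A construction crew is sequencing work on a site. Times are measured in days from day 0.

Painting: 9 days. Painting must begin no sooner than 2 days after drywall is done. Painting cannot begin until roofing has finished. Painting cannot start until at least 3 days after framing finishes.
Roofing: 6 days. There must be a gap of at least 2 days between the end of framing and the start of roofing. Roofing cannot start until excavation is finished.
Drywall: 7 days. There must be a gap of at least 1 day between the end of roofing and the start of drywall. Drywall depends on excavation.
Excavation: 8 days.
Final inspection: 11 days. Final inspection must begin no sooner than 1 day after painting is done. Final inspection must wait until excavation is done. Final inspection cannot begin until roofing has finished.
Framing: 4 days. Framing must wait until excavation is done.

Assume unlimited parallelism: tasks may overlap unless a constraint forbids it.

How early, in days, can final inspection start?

40

Excavation can start immediately at day 0; it finishes at day 8.
Framing waits on excavation (finishes day 8), so it starts at day 8 and finishes at 8 + 4 = day 12.
Roofing cannot start until framing (finishes day 12, plus 2-day gap → day 14); excavation (finishes day 8). The controlling bound is day 14, so roofing finishes at 14 + 6 = day 20.
Drywall has to wait for roofing (finishes day 20, plus 1-day gap → day 21); excavation (finishes day 8). The latest of these is day 21, so drywall runs day 21 to 21 + 7 = day 28.
For painting: drywall (finishes day 28, plus 2-day gap → day 30); roofing (finishes day 20); framing (finishes day 12, plus 3-day gap → day 15). Taking the maximum gives a start of day 30, and it finishes at 30 + 9 = day 39.
Final inspection waits on painting (finishes day 39, plus 1-day gap → day 40); excavation (finishes day 8); roofing (finishes day 20). The latest of these is day 40, which is the earliest final inspection can start.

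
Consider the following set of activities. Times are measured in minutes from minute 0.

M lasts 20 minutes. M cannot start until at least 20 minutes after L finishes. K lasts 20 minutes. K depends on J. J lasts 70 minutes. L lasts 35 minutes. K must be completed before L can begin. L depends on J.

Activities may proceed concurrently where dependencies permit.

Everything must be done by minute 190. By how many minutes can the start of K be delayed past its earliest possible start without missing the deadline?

25

J can start immediately at minute 0; it finishes at minute 70.
After J (finishes minute 70), K can start at minute 70 and finishes at minute 90.

Working backward from the deadline:
M has no dependents, so it just needs to finish by minute 190. Starting by 190 − 20 = minute 170 achieves that.
L must finish before M (must start by minute 170, minus 20-minute gap → minute 150). With a 35-minute duration, L must start by 150 − 35 = minute 115.
K must finish before L (must start by minute 115). With a 20-minute duration, K must start by 115 − 20 = minute 95.
So K can start as early as minute 70 and as late as minute 95, giving 95 − 70 = 25 minutes of slack.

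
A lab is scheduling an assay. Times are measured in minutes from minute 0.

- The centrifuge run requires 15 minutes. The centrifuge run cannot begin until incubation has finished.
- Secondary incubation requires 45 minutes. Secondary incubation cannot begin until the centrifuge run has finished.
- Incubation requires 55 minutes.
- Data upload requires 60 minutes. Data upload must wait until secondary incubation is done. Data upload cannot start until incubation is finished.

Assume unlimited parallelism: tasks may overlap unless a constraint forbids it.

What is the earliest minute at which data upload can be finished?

Nothing blocks incubation, so it runs from minute 0 to minute 55.
The centrifuge run waits on incubation (finishes minute 55), so it starts at minute 55 and finishes at 55 + 15 = minute 70.
Secondary incubation cannot begin until the centrifuge run (finishes minute 70). It runs from minute 70 to 70 + 45 = minute 115.
Data upload needs all of secondary incubation (finishes minute 115); incubation (finishes minute 55). That puts its earliest start at minute 115; it finishes at 115 + 60 = minute 175.

175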